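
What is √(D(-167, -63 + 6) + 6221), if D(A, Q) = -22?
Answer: √6199 ≈ 78.734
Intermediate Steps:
√(D(-167, -63 + 6) + 6221) = √(-22 + 6221) = √6199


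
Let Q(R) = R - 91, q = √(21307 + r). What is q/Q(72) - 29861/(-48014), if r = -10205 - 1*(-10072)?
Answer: 29861/48014 - √21174/19 ≈ -7.0367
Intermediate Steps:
r = -133 (r = -10205 + 10072 = -133)
q = √21174 (q = √(21307 - 133) = √21174 ≈ 145.51)
Q(R) = -91 + R
q/Q(72) - 29861/(-48014) = √21174/(-91 + 72) - 29861/(-48014) = √21174/(-19) - 29861*(-1/48014) = √21174*(-1/19) + 29861/48014 = -√21174/19 + 29861/48014 = 29861/48014 - √21174/19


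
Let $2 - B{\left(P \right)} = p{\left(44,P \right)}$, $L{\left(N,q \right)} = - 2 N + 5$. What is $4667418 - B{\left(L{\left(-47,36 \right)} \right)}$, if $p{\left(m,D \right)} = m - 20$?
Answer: $4667440$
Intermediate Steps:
$p{\left(m,D \right)} = -20 + m$
$L{\left(N,q \right)} = 5 - 2 N$
$B{\left(P \right)} = -22$ ($B{\left(P \right)} = 2 - \left(-20 + 44\right) = 2 - 24 = -22$)
$4667418 - B{\left(L{\left(-47,36 \right)} \right)} = 4667418 - -22 = 4667418 + 22 = 4667440$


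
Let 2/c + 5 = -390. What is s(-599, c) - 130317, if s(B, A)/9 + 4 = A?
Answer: -51489453/395 ≈ -1.3035e+5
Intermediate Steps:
c = -2/395 (c = 2/(-5 - 390) = 2/(-395) = 2*(-1/395) = -2/395 ≈ -0.0050633)
s(B, A) = -36 + 9*A
s(-599, c) - 130317 = (-36 + 9*(-2/395)) - 130317 = (-36 - 18/395) - 130317 = -14238/395 - 130317 = -51489453/395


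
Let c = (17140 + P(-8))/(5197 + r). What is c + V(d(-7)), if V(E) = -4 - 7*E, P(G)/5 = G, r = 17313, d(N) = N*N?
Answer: -779387/2251 ≈ -346.24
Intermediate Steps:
d(N) = N²
P(G) = 5*G
c = 1710/2251 (c = (17140 + 5*(-8))/(5197 + 17313) = (17140 - 40)/22510 = 17100*(1/22510) = 1710/2251 ≈ 0.75966)
c + V(d(-7)) = 1710/2251 + (-4 - 7*(-7)²) = 1710/2251 + (-4 - 7*49) = 1710/2251 + (-4 - 343) = 1710/2251 - 347 = -779387/2251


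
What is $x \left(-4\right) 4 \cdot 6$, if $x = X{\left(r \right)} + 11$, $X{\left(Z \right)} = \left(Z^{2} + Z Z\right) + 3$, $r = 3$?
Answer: $-3072$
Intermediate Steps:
$X{\left(Z \right)} = 3 + 2 Z^{2}$ ($X{\left(Z \right)} = \left(Z^{2} + Z^{2}\right) + 3 = 2 Z^{2} + 3 = 3 + 2 Z^{2}$)
$x = 32$ ($x = \left(3 + 2 \cdot 3^{2}\right) + 11 = \left(3 + 2 \cdot 9\right) + 11 = \left(3 + 18\right) + 11 = 21 + 11 = 32$)
$x \left(-4\right) 4 \cdot 6 = 32 \left(-4\right) 4 \cdot 6 = 32 \left(\left(-16\right) 6\right) = 32 \left(-96\right) = -3072$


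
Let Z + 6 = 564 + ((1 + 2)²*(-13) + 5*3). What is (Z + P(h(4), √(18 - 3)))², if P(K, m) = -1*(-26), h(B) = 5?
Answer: 232324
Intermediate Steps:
P(K, m) = 26
Z = 456 (Z = -6 + (564 + ((1 + 2)²*(-13) + 5*3)) = -6 + (564 + (3²*(-13) + 15)) = -6 + (564 + (9*(-13) + 15)) = -6 + (564 + (-117 + 15)) = -6 + (564 - 102) = -6 + 462 = 456)
(Z + P(h(4), √(18 - 3)))² = (456 + 26)² = 482² = 232324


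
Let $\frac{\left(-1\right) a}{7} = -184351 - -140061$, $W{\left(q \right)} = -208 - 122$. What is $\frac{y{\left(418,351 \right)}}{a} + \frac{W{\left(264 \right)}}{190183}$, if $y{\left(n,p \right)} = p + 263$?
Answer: $\frac{1033033}{4211602535} \approx 0.00024528$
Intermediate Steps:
$W{\left(q \right)} = -330$ ($W{\left(q \right)} = -208 - 122 = -330$)
$y{\left(n,p \right)} = 263 + p$
$a = 310030$ ($a = - 7 \left(-184351 - -140061\right) = - 7 \left(-184351 + 140061\right) = \left(-7\right) \left(-44290\right) = 310030$)
$\frac{y{\left(418,351 \right)}}{a} + \frac{W{\left(264 \right)}}{190183} = \frac{263 + 351}{310030} - \frac{330}{190183} = 614 \cdot \frac{1}{310030} - \frac{330}{190183} = \frac{307}{155015} - \frac{330}{190183} = \frac{1033033}{4211602535}$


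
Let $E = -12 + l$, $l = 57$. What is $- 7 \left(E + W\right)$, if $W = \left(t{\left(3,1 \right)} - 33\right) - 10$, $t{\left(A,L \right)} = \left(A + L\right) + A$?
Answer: $-63$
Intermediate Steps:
$E = 45$ ($E = -12 + 57 = 45$)
$t{\left(A,L \right)} = L + 2 A$
$W = -36$ ($W = \left(\left(1 + 2 \cdot 3\right) - 33\right) - 10 = \left(\left(1 + 6\right) - 33\right) - 10 = \left(7 - 33\right) - 10 = -26 - 10 = -36$)
$- 7 \left(E + W\right) = - 7 \left(45 - 36\right) = \left(-7\right) 9 = -63$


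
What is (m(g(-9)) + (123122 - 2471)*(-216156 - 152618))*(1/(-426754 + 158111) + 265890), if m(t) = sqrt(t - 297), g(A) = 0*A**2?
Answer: -3178108739444112692106/268643 + 214288461807*I*sqrt(33)/268643 ≈ -1.183e+16 + 4.5823e+6*I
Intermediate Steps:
g(A) = 0
m(t) = sqrt(-297 + t)
(m(g(-9)) + (123122 - 2471)*(-216156 - 152618))*(1/(-426754 + 158111) + 265890) = (sqrt(-297 + 0) + (123122 - 2471)*(-216156 - 152618))*(1/(-426754 + 158111) + 265890) = (sqrt(-297) + 120651*(-368774))*(1/(-268643) + 265890) = (3*I*sqrt(33) - 44492951874)*(-1/268643 + 265890) = (-44492951874 + 3*I*sqrt(33))*(71429487269/268643) = -3178108739444112692106/268643 + 214288461807*I*sqrt(33)/268643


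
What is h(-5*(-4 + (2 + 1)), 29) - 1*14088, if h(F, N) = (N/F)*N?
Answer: -69599/5 ≈ -13920.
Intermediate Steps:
h(F, N) = N²/F
h(-5*(-4 + (2 + 1)), 29) - 1*14088 = 29²/(-5*(-4 + (2 + 1))) - 1*14088 = 841/(-5*(-4 + 3)) - 14088 = 841/(-5*(-1)) - 14088 = 841/5 - 14088 = -69599/5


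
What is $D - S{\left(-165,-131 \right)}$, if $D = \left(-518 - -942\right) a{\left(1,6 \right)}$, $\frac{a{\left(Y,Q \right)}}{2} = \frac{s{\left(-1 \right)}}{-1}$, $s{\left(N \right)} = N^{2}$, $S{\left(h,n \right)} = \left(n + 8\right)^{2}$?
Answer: $-15977$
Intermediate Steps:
$S{\left(h,n \right)} = \left(8 + n\right)^{2}$
$a{\left(Y,Q \right)} = -2$ ($a{\left(Y,Q \right)} = 2 \frac{\left(-1\right)^{2}}{-1} = 2 \cdot 1 \left(-1\right) = 2 \left(-1\right) = -2$)
$D = -848$ ($D = \left(-518 - -942\right) \left(-2\right) = \left(-518 + 942\right) \left(-2\right) = 424 \left(-2\right) = -848$)
$D - S{\left(-165,-131 \right)} = -848 - \left(8 - 131\right)^{2} = -848 - \left(-123\right)^{2} = -848 - 15129 = -15977$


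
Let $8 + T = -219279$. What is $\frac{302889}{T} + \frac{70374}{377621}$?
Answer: $- \frac{98945143731}{82807376227} \approx -1.1949$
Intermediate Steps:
$T = -219287$ ($T = -8 - 219279 = -219287$)
$\frac{302889}{T} + \frac{70374}{377621} = \frac{302889}{-219287} + \frac{70374}{377621} = 302889 \left(- \frac{1}{219287}\right) + 70374 \cdot \frac{1}{377621} = - \frac{302889}{219287} + \frac{70374}{377621} = - \frac{98945143731}{82807376227}$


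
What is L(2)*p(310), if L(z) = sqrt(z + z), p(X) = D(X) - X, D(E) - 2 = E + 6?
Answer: 16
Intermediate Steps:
D(E) = 8 + E (D(E) = 2 + (E + 6) = 2 + (6 + E) = 8 + E)
p(X) = 8 (p(X) = (8 + X) - X = 8)
L(z) = sqrt(2)*sqrt(z) (L(z) = sqrt(2*z) = sqrt(2)*sqrt(z))
L(2)*p(310) = (sqrt(2)*sqrt(2))*8 = 2*8 = 16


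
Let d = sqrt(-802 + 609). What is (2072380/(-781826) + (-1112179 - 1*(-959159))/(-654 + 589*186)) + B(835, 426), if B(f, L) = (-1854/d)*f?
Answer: -8632929913/2128521285 + 1548090*I*sqrt(193)/193 ≈ -4.0558 + 1.1143e+5*I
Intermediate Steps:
d = I*sqrt(193) (d = sqrt(-193) = I*sqrt(193) ≈ 13.892*I)
B(f, L) = 1854*I*f*sqrt(193)/193 (B(f, L) = (-1854*(-I*sqrt(193)/193))*f = (-(-1854)*I*sqrt(193)/193)*f = (1854*I*sqrt(193)/193)*f = 1854*I*f*sqrt(193)/193)
(2072380/(-781826) + (-1112179 - 1*(-959159))/(-654 + 589*186)) + B(835, 426) = (2072380/(-781826) + (-1112179 - 1*(-959159))/(-654 + 589*186)) + (1854/193)*I*835*sqrt(193) = (2072380*(-1/781826) + (-1112179 + 959159)/(-654 + 109554)) + 1548090*I*sqrt(193)/193 = (-1036190/390913 - 153020/108900) + 1548090*I*sqrt(193)/193 = (-1036190/390913 - 153020*1/108900) + 1548090*I*sqrt(193)/193 = (-1036190/390913 - 7651/5445) + 1548090*I*sqrt(193)/193 = -8632929913/2128521285 + 1548090*I*sqrt(193)/193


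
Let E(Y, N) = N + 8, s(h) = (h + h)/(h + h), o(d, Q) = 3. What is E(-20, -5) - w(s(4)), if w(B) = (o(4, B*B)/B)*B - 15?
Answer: 15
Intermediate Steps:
s(h) = 1 (s(h) = (2*h)/((2*h)) = (2*h)*(1/(2*h)) = 1)
E(Y, N) = 8 + N
w(B) = -12 (w(B) = (3/B)*B - 15 = 3 - 15 = -12)
E(-20, -5) - w(s(4)) = (8 - 5) - 1*(-12) = 3 + 12 = 15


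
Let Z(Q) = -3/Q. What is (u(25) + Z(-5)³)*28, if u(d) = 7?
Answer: 25256/125 ≈ 202.05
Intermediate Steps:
(u(25) + Z(-5)³)*28 = (7 + (-3/(-5))³)*28 = (7 + (-3*(-⅕))³)*28 = (7 + (⅗)³)*28 = (7 + 27/125)*28 = (902/125)*28 = 25256/125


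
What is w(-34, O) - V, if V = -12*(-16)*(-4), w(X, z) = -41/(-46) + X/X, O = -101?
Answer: 35415/46 ≈ 769.89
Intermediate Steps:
w(X, z) = 87/46 (w(X, z) = -41*(-1/46) + 1 = 41/46 + 1 = 87/46)
V = -768 (V = 192*(-4) = -768)
w(-34, O) - V = 87/46 - 1*(-768) = 87/46 + 768 = 35415/46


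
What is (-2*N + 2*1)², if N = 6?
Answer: 100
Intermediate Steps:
(-2*N + 2*1)² = (-2*6 + 2*1)² = (-12 + 2)² = (-10)² = 100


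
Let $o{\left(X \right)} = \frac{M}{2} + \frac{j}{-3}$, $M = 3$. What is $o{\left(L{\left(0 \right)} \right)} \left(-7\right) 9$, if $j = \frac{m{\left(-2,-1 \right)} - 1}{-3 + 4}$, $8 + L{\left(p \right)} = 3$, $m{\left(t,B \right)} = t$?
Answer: $- \frac{315}{2} \approx -157.5$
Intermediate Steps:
$L{\left(p \right)} = -5$ ($L{\left(p \right)} = -8 + 3 = -5$)
$j = -3$ ($j = \frac{-2 - 1}{-3 + 4} = - \frac{3}{1} = \left(-3\right) 1 = -3$)
$o{\left(X \right)} = \frac{5}{2}$ ($o{\left(X \right)} = \frac{3}{2} - \frac{3}{-3} = 3 \cdot \frac{1}{2} - -1 = \frac{3}{2} + 1 = \frac{5}{2}$)
$o{\left(L{\left(0 \right)} \right)} \left(-7\right) 9 = \frac{5}{2} \left(-7\right) 9 = \left(- \frac{35}{2}\right) 9 = - \frac{315}{2}$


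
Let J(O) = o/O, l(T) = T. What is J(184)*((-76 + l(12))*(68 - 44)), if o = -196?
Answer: 37632/23 ≈ 1636.2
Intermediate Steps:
J(O) = -196/O
J(184)*((-76 + l(12))*(68 - 44)) = (-196/184)*((-76 + 12)*(68 - 44)) = (-196*1/184)*(-64*24) = -49/46*(-1536) = 37632/23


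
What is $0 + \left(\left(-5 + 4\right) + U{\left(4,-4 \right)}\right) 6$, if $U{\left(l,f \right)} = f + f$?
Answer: $-54$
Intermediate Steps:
$U{\left(l,f \right)} = 2 f$
$0 + \left(\left(-5 + 4\right) + U{\left(4,-4 \right)}\right) 6 = 0 + \left(\left(-5 + 4\right) + 2 \left(-4\right)\right) 6 = 0 + \left(-1 - 8\right) 6 = 0 - 54 = -54$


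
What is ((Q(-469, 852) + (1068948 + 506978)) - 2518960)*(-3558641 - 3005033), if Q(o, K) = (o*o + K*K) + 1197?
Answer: -26438478872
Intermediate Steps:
Q(o, K) = 1197 + K**2 + o**2 (Q(o, K) = (o**2 + K**2) + 1197 = (K**2 + o**2) + 1197 = 1197 + K**2 + o**2)
((Q(-469, 852) + (1068948 + 506978)) - 2518960)*(-3558641 - 3005033) = (((1197 + 852**2 + (-469)**2) + (1068948 + 506978)) - 2518960)*(-3558641 - 3005033) = (((1197 + 725904 + 219961) + 1575926) - 2518960)*(-6563674) = ((947062 + 1575926) - 2518960)*(-6563674) = (2522988 - 2518960)*(-6563674) = 4028*(-6563674) = -26438478872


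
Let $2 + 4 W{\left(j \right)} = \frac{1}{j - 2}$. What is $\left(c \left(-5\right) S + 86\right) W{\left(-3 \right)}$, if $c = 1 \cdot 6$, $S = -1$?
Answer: $- \frac{319}{5} \approx -63.8$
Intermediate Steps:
$W{\left(j \right)} = - \frac{1}{2} + \frac{1}{4 \left(-2 + j\right)}$ ($W{\left(j \right)} = - \frac{1}{2} + \frac{1}{4 \left(j - 2\right)} = - \frac{1}{2} + \frac{1}{4 \left(-2 + j\right)}$)
$c = 6$
$\left(c \left(-5\right) S + 86\right) W{\left(-3 \right)} = \left(6 \left(-5\right) \left(-1\right) + 86\right) \frac{5 - -6}{4 \left(-2 - 3\right)} = \left(\left(-30\right) \left(-1\right) + 86\right) \frac{5 + 6}{4 \left(-5\right)} = \left(30 + 86\right) \frac{1}{4} \left(- \frac{1}{5}\right) 11 = 116 \left(- \frac{11}{20}\right) = - \frac{319}{5}$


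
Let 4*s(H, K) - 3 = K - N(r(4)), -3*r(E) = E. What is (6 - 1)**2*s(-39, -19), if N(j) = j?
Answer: -275/3 ≈ -91.667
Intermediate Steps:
r(E) = -E/3
s(H, K) = 13/12 + K/4 (s(H, K) = 3/4 + (K - (-1)*4/3)/4 = 3/4 + (K - 1*(-4/3))/4 = 3/4 + (K + 4/3)/4 = 3/4 + (4/3 + K)/4 = 3/4 + (1/3 + K/4) = 13/12 + K/4)
(6 - 1)**2*s(-39, -19) = (6 - 1)**2*(13/12 + (1/4)*(-19)) = 5**2*(13/12 - 19/4) = 25*(-11/3) = -275/3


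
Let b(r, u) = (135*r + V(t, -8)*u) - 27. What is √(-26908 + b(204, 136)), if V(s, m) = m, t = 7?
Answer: I*√483 ≈ 21.977*I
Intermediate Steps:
b(r, u) = -27 - 8*u + 135*r (b(r, u) = (135*r - 8*u) - 27 = (-8*u + 135*r) - 27 = -27 - 8*u + 135*r)
√(-26908 + b(204, 136)) = √(-26908 + (-27 - 8*136 + 135*204)) = √(-26908 + (-27 - 1088 + 27540)) = √(-26908 + 26425) = √(-483) = I*√483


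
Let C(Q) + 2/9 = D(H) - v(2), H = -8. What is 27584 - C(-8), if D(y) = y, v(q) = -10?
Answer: 248240/9 ≈ 27582.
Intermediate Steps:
C(Q) = 16/9 (C(Q) = -2/9 + (-8 - 1*(-10)) = -2/9 + (-8 + 10) = -2/9 + 2 = 16/9)
27584 - C(-8) = 27584 - 1*16/9 = 27584 - 16/9 = 248240/9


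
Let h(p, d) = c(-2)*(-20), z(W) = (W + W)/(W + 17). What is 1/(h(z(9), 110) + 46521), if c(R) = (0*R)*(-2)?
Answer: 1/46521 ≈ 2.1496e-5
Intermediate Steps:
z(W) = 2*W/(17 + W) (z(W) = (2*W)/(17 + W) = 2*W/(17 + W))
c(R) = 0 (c(R) = 0*(-2) = 0)
h(p, d) = 0 (h(p, d) = 0*(-20) = 0)
1/(h(z(9), 110) + 46521) = 1/(0 + 46521) = 1/46521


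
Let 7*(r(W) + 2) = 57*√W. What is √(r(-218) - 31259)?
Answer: √(-1531789 + 399*I*√218)/7 ≈ 0.34 + 176.81*I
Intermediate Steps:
r(W) = -2 + 57*√W/7 (r(W) = -2 + (57*√W)/7 = -2 + 57*√W/7)
√(r(-218) - 31259) = √((-2 + 57*√(-218)/7) - 31259) = √((-2 + 57*(I*√218)/7) - 31259) = √((-2 + 57*I*√218/7) - 31259) = √(-31261 + 57*I*√218/7)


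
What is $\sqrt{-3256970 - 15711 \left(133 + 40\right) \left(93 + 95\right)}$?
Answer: $i \sqrt{514241534} \approx 22677.0 i$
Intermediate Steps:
$\sqrt{-3256970 - 15711 \left(133 + 40\right) \left(93 + 95\right)} = \sqrt{-3256970 - 15711 \cdot 173 \cdot 188} = \sqrt{-3256970 - 510984564} = \sqrt{-514241534} = i \sqrt{514241534}$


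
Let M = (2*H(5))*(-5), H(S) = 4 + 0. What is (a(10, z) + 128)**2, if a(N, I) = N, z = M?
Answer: 19044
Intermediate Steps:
H(S) = 4
M = -40 (M = (2*4)*(-5) = 8*(-5) = -40)
z = -40
(a(10, z) + 128)**2 = (10 + 128)**2 = 138**2 = 19044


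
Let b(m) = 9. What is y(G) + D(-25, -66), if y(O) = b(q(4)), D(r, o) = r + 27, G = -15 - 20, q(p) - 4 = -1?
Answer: 11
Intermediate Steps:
q(p) = 3 (q(p) = 4 - 1 = 3)
G = -35
D(r, o) = 27 + r
y(O) = 9
y(G) + D(-25, -66) = 9 + (27 - 25) = 9 + 2 = 11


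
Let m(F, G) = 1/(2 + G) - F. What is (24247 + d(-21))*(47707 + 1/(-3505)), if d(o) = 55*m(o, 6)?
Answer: 16994780317107/14020 ≈ 1.2122e+9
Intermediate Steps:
d(o) = 55/8 - 55*o (d(o) = 55*((1 - 2*o - 1*o*6)/(2 + 6)) = 55*((1 - 2*o - 6*o)/8) = 55*((1 - 8*o)/8) = 55*(⅛ - o) = 55/8 - 55*o)
(24247 + d(-21))*(47707 + 1/(-3505)) = (24247 + (55/8 - 55*(-21)))*(47707 + 1/(-3505)) = (24247 + (55/8 + 1155))*(47707 - 1/3505) = (24247 + 9295/8)*(167213034/3505) = (203271/8)*(167213034/3505) = 16994780317107/14020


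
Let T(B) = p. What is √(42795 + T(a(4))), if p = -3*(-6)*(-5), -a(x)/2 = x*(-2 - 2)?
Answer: 3*√4745 ≈ 206.65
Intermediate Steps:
a(x) = 8*x (a(x) = -2*x*(-2 - 2) = -2*x*(-4) = -(-8)*x = 8*x)
p = -90 (p = 18*(-5) = -90)
T(B) = -90
√(42795 + T(a(4))) = √(42795 - 90) = √42705 = 3*√4745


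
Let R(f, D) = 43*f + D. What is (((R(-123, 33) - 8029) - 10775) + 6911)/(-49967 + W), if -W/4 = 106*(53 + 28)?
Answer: 17149/84311 ≈ 0.20340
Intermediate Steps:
R(f, D) = D + 43*f
W = -34344 (W = -424*(53 + 28) = -424*81 = -4*8586 = -34344)
(((R(-123, 33) - 8029) - 10775) + 6911)/(-49967 + W) = ((((33 + 43*(-123)) - 8029) - 10775) + 6911)/(-49967 - 34344) = ((((33 - 5289) - 8029) - 10775) + 6911)/(-84311) = (((-5256 - 8029) - 10775) + 6911)*(-1/84311) = ((-13285 - 10775) + 6911)*(-1/84311) = (-24060 + 6911)*(-1/84311) = -17149*(-1/84311) = 17149/84311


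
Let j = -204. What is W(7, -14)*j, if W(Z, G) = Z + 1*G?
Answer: 1428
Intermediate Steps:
W(Z, G) = G + Z (W(Z, G) = Z + G = G + Z)
W(7, -14)*j = (-14 + 7)*(-204) = -7*(-204) = 1428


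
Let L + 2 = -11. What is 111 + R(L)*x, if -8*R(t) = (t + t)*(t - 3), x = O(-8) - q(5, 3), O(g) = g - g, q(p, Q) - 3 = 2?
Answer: 371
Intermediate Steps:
L = -13 (L = -2 - 11 = -13)
q(p, Q) = 5 (q(p, Q) = 3 + 2 = 5)
O(g) = 0
x = -5 (x = 0 - 1*5 = 0 - 5 = -5)
R(t) = -t*(-3 + t)/4 (R(t) = -(t + t)*(t - 3)/8 = -2*t*(-3 + t)/8 = -t*(-3 + t)/4)
111 + R(L)*x = 111 + ((¼)*(-13)*(3 - 1*(-13)))*(-5) = 111 + ((¼)*(-13)*(3 + 13))*(-5) = 111 + ((¼)*(-13)*16)*(-5) = 111 - 52*(-5) = 111 + 260 = 371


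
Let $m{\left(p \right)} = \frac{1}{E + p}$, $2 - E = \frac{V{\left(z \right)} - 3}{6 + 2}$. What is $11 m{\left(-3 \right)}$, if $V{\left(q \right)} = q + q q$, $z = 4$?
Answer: $- \frac{88}{25} \approx -3.52$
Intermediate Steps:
$V{\left(q \right)} = q + q^{2}$
$E = - \frac{1}{8}$ ($E = 2 - \frac{4 \left(1 + 4\right) - 3}{6 + 2} = 2 - \frac{4 \cdot 5 - 3}{8} = 2 - \left(20 - 3\right) \frac{1}{8} = 2 - 17 \cdot \frac{1}{8} = 2 - \frac{17}{8} = - \frac{1}{8} \approx -0.125$)
$m{\left(p \right)} = \frac{1}{- \frac{1}{8} + p}$
$11 m{\left(-3 \right)} = 11 \frac{8}{-1 + 8 \left(-3\right)} = 11 \frac{8}{-1 - 24} = 11 \frac{8}{-25} = 11 \cdot 8 \left(- \frac{1}{25}\right) = 11 \left(- \frac{8}{25}\right) = - \frac{88}{25}$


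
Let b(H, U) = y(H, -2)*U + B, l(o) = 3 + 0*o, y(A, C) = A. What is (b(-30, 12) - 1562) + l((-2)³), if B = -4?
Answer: -1923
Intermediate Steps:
l(o) = 3 (l(o) = 3 + 0 = 3)
b(H, U) = -4 + H*U (b(H, U) = H*U - 4 = -4 + H*U)
(b(-30, 12) - 1562) + l((-2)³) = ((-4 - 30*12) - 1562) + 3 = ((-4 - 360) - 1562) + 3 = (-364 - 1562) + 3 = -1926 + 3 = -1923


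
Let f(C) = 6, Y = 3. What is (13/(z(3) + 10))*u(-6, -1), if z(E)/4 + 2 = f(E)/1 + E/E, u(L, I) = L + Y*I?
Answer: -39/10 ≈ -3.9000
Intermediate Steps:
u(L, I) = L + 3*I
z(E) = 20 (z(E) = -8 + 4*(6/1 + E/E) = -8 + 4*(6*1 + 1) = -8 + 4*(6 + 1) = -8 + 4*7 = -8 + 28 = 20)
(13/(z(3) + 10))*u(-6, -1) = (13/(20 + 10))*(-6 + 3*(-1)) = (13/30)*(-6 - 3) = ((1/30)*13)*(-9) = (13/30)*(-9) = -39/10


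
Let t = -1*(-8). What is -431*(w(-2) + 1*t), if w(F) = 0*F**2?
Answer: -3448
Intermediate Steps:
t = 8
w(F) = 0
-431*(w(-2) + 1*t) = -431*(0 + 1*8) = -431*(0 + 8) = -431*8 = -3448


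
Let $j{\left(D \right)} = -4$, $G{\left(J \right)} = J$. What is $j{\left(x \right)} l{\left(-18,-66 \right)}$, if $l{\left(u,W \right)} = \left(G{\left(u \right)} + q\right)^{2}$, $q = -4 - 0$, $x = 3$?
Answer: $-1936$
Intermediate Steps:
$q = -4$ ($q = -4 + 0 = -4$)
$l{\left(u,W \right)} = \left(-4 + u\right)^{2}$ ($l{\left(u,W \right)} = \left(u - 4\right)^{2} = \left(-4 + u\right)^{2}$)
$j{\left(x \right)} l{\left(-18,-66 \right)} = - 4 \left(-4 - 18\right)^{2} = - 4 \left(-22\right)^{2} = \left(-4\right) 484 = -1936$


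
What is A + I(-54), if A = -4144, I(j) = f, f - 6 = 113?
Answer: -4025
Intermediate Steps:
f = 119 (f = 6 + 113 = 119)
I(j) = 119
A + I(-54) = -4144 + 119 = -4025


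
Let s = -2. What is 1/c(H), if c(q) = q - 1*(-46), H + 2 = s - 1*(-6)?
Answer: 1/48 ≈ 0.020833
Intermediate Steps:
H = 2 (H = -2 + (-2 - 1*(-6)) = -2 + (-2 + 6) = -2 + 4 = 2)
c(q) = 46 + q (c(q) = q + 46 = 46 + q)
1/c(H) = 1/(46 + 2) = 1/48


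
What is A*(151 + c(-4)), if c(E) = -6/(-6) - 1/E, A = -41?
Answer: -24969/4 ≈ -6242.3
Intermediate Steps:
c(E) = 1 - 1/E (c(E) = -6*(-⅙) - 1/E = 1 - 1/E)
A*(151 + c(-4)) = -41*(151 + (-1 - 4)/(-4)) = -41*(151 - ¼*(-5)) = -41*(151 + 5/4) = -41*609/4 = -24969/4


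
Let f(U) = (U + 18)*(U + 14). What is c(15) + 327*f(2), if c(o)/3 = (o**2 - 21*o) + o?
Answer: 104415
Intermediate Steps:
c(o) = -60*o + 3*o**2 (c(o) = 3*((o**2 - 21*o) + o) = 3*(o**2 - 20*o) = -60*o + 3*o**2)
f(U) = (14 + U)*(18 + U) (f(U) = (18 + U)*(14 + U) = (14 + U)*(18 + U))
c(15) + 327*f(2) = 3*15*(-20 + 15) + 327*(252 + 2**2 + 32*2) = 3*15*(-5) + 327*(252 + 4 + 64) = -225 + 327*320 = -225 + 104640 = 104415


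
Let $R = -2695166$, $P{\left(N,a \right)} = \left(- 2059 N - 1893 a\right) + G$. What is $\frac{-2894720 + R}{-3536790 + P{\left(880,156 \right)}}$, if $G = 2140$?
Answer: $\frac{2794943}{2820939} \approx 0.99078$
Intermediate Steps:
$P{\left(N,a \right)} = 2140 - 2059 N - 1893 a$ ($P{\left(N,a \right)} = \left(- 2059 N - 1893 a\right) + 2140 = 2140 - 2059 N - 1893 a$)
$\frac{-2894720 + R}{-3536790 + P{\left(880,156 \right)}} = \frac{-2894720 - 2695166}{-3536790 - 2105088} = - \frac{5589886}{-3536790 - 2105088} = - \frac{5589886}{-5641878} = \left(-5589886\right) \left(- \frac{1}{5641878}\right) = \frac{2794943}{2820939}$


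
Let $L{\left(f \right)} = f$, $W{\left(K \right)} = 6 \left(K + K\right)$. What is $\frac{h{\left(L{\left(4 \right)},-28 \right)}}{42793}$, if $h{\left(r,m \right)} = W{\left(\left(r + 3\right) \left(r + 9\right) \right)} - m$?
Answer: $\frac{1120}{42793} \approx 0.026173$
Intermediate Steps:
$W{\left(K \right)} = 12 K$ ($W{\left(K \right)} = 6 \cdot 2 K = 12 K$)
$h{\left(r,m \right)} = - m + 12 \left(3 + r\right) \left(9 + r\right)$ ($h{\left(r,m \right)} = 12 \left(r + 3\right) \left(r + 9\right) - m = 12 \left(3 + r\right) \left(9 + r\right) - m = - m + 12 \left(3 + r\right) \left(9 + r\right)$)
$\frac{h{\left(L{\left(4 \right)},-28 \right)}}{42793} = \frac{324 - -28 + 12 \cdot 4^{2} + 144 \cdot 4}{42793} = \left(324 + 28 + 12 \cdot 16 + 576\right) \frac{1}{42793} = \left(324 + 28 + 192 + 576\right) \frac{1}{42793} = 1120 \cdot \frac{1}{42793} = \frac{1120}{42793}$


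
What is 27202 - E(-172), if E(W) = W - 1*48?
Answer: 27422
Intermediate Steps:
E(W) = -48 + W (E(W) = W - 48 = -48 + W)
27202 - E(-172) = 27202 - (-48 - 172) = 27202 - 1*(-220) = 27202 + 220 = 27422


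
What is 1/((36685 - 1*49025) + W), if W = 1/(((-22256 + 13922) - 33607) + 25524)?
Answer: -16417/202585781 ≈ -8.1037e-5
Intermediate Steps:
W = -1/16417 (W = 1/((-8334 - 33607) + 25524) = 1/(-41941 + 25524) = 1/(-16417) = -1/16417 ≈ -6.0912e-5)
1/((36685 - 1*49025) + W) = 1/((36685 - 1*49025) - 1/16417) = 1/((36685 - 49025) - 1/16417) = 1/(-12340 - 1/16417) = 1/(-202585781/16417) = -16417/202585781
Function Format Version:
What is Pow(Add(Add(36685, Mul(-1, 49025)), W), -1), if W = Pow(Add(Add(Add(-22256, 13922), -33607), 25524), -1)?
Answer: Rational(-16417, 202585781) ≈ -8.1037e-5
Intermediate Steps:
W = Rational(-1, 16417) (W = Pow(Add(Add(-8334, -33607), 25524), -1) = Pow(Add(-41941, 25524), -1) = Pow(-16417, -1) = Rational(-1, 16417) ≈ -6.0912e-5)
Pow(Add(Add(36685, Mul(-1, 49025)), W), -1) = Pow(Add(Add(36685, Mul(-1, 49025)), Rational(-1, 16417)), -1) = Pow(Add(Add(36685, -49025), Rational(-1, 16417)), -1) = Pow(Add(-12340, Rational(-1, 16417)), -1) = Pow(Rational(-202585781, 16417), -1) = Rational(-16417, 202585781)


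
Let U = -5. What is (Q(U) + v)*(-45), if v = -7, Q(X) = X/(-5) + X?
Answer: 495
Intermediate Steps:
Q(X) = 4*X/5 (Q(X) = -X/5 + X = 4*X/5)
(Q(U) + v)*(-45) = ((⅘)*(-5) - 7)*(-45) = (-4 - 7)*(-45) = -11*(-45) = 495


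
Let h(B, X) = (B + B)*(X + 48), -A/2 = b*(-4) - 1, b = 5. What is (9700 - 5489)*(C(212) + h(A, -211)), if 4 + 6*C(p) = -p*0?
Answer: -172979458/3 ≈ -5.7660e+7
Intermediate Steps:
C(p) = -⅔ (C(p) = -⅔ + (-p*0)/6 = -⅔ + (⅙)*0 = -⅔ + 0 = -⅔)
A = 42 (A = -2*(5*(-4) - 1) = -2*(-20 - 1) = -2*(-21) = 42)
h(B, X) = 2*B*(48 + X) (h(B, X) = (2*B)*(48 + X) = 2*B*(48 + X))
(9700 - 5489)*(C(212) + h(A, -211)) = (9700 - 5489)*(-⅔ + 2*42*(48 - 211)) = 4211*(-⅔ + 2*42*(-163)) = 4211*(-⅔ - 13692) = 4211*(-41078/3) = -172979458/3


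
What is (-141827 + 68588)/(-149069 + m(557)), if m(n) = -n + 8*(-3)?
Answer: 73239/149650 ≈ 0.48940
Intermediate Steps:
m(n) = -24 - n (m(n) = -n - 24 = -24 - n)
(-141827 + 68588)/(-149069 + m(557)) = (-141827 + 68588)/(-149069 + (-24 - 1*557)) = -73239/(-149069 + (-24 - 557)) = -73239/(-149069 - 581) = -73239/(-149650) = -73239*(-1/149650) = 73239/149650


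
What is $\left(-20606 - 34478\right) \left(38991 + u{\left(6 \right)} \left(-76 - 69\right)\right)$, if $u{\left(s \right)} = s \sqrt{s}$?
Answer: $-2147780244 + 47923080 \sqrt{6} \approx -2.0304 \cdot 10^{9}$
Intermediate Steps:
$u{\left(s \right)} = s^{\frac{3}{2}}$
$\left(-20606 - 34478\right) \left(38991 + u{\left(6 \right)} \left(-76 - 69\right)\right) = \left(-20606 - 34478\right) \left(38991 + 6^{\frac{3}{2}} \left(-76 - 69\right)\right) = - 55084 \left(38991 + 6 \sqrt{6} \left(-145\right)\right) = - 55084 \left(38991 - 870 \sqrt{6}\right) = -2147780244 + 47923080 \sqrt{6}$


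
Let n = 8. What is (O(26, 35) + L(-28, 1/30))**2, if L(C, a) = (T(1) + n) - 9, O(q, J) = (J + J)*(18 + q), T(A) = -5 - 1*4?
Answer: 9424900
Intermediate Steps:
T(A) = -9 (T(A) = -5 - 4 = -9)
O(q, J) = 2*J*(18 + q) (O(q, J) = (2*J)*(18 + q) = 2*J*(18 + q))
L(C, a) = -10 (L(C, a) = (-9 + 8) - 9 = -1 - 9 = -10)
(O(26, 35) + L(-28, 1/30))**2 = (2*35*(18 + 26) - 10)**2 = (2*35*44 - 10)**2 = (3080 - 10)**2 = 3070**2 = 9424900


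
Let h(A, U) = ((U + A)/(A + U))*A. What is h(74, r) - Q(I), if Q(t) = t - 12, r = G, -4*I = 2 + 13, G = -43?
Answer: 359/4 ≈ 89.750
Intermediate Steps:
I = -15/4 (I = -(2 + 13)/4 = -¼*15 = -15/4 ≈ -3.7500)
r = -43
h(A, U) = A (h(A, U) = ((A + U)/(A + U))*A = 1*A = A)
Q(t) = -12 + t
h(74, r) - Q(I) = 74 - (-12 - 15/4) = 74 - 1*(-63/4) = 74 + 63/4 = 359/4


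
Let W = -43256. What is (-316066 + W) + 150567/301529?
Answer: -108345852771/301529 ≈ -3.5932e+5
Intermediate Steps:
(-316066 + W) + 150567/301529 = (-316066 - 43256) + 150567/301529 = -359322 + 150567*(1/301529) = -359322 + 150567/301529 = -108345852771/301529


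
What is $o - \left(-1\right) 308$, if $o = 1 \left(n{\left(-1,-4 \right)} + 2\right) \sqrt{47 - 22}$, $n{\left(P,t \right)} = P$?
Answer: $313$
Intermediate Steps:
$o = 5$ ($o = 1 \left(-1 + 2\right) \sqrt{47 - 22} = 1 \cdot 1 \sqrt{25} = 1 \cdot 5 = 5$)
$o - \left(-1\right) 308 = 5 - \left(-1\right) 308 = 5 - -308 = 5 + 308 = 313$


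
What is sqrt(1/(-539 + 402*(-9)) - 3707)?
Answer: 100*I*sqrt(6405937)/4157 ≈ 60.885*I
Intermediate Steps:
sqrt(1/(-539 + 402*(-9)) - 3707) = sqrt(1/(-539 - 3618) - 3707) = sqrt(1/(-4157) - 3707) = sqrt(-1/4157 - 3707) = sqrt(-15410000/4157) = 100*I*sqrt(6405937)/4157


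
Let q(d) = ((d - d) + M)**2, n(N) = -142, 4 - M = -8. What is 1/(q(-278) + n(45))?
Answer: 1/2 ≈ 0.50000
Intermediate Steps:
M = 12 (M = 4 - 1*(-8) = 4 + 8 = 12)
q(d) = 144 (q(d) = ((d - d) + 12)**2 = (0 + 12)**2 = 12**2 = 144)
1/(q(-278) + n(45)) = 1/(144 - 142) = 1/2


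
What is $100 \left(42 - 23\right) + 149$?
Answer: $2049$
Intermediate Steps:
$100 \left(42 - 23\right) + 149 = 100 \cdot 19 + 149 = 1900 + 149 = 2049$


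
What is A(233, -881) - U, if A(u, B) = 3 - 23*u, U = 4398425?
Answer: -4403781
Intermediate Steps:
A(233, -881) - U = (3 - 23*233) - 1*4398425 = (3 - 5359) - 4398425 = -5356 - 4398425 = -4403781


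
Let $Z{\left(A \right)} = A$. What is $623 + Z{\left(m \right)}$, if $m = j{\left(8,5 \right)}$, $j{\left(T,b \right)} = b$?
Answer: $628$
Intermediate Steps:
$m = 5$
$623 + Z{\left(m \right)} = 623 + 5 = 628$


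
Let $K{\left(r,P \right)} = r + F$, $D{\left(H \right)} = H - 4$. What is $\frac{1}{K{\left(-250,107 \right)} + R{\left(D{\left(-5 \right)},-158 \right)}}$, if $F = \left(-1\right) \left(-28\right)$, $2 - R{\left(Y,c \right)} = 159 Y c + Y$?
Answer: $- \frac{1}{226309} \approx -4.4187 \cdot 10^{-6}$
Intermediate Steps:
$D{\left(H \right)} = -4 + H$ ($D{\left(H \right)} = H - 4 = -4 + H$)
$R{\left(Y,c \right)} = 2 - Y - 159 Y c$ ($R{\left(Y,c \right)} = 2 - \left(159 Y c + Y\right) = 2 - \left(Y + 159 Y c\right) = 2 - Y - 159 Y c$)
$F = 28$
$K{\left(r,P \right)} = 28 + r$ ($K{\left(r,P \right)} = r + 28 = 28 + r$)
$\frac{1}{K{\left(-250,107 \right)} + R{\left(D{\left(-5 \right)},-158 \right)}} = \frac{1}{\left(28 - 250\right) - \left(-11 + 159 \left(-4 - 5\right) \left(-158\right)\right)} = \frac{1}{-222 - \left(-11 + 226098\right)} = \frac{1}{-222 + \left(2 + 9 - 226098\right)} = \frac{1}{-222 - 226087} = \frac{1}{-226309} = - \frac{1}{226309}$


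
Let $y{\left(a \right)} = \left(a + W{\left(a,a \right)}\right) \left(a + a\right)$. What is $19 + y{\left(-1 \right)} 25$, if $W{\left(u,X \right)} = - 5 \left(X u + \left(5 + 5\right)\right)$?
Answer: $2819$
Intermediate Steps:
$W{\left(u,X \right)} = -50 - 5 X u$ ($W{\left(u,X \right)} = - 5 \left(X u + 10\right) = - 5 \left(10 + X u\right) = -50 - 5 X u$)
$y{\left(a \right)} = 2 a \left(-50 + a - 5 a^{2}\right)$ ($y{\left(a \right)} = \left(a - \left(50 + 5 a a\right)\right) \left(a + a\right) = \left(a - \left(50 + 5 a^{2}\right)\right) 2 a = \left(-50 + a - 5 a^{2}\right) 2 a = 2 a \left(-50 + a - 5 a^{2}\right)$)
$19 + y{\left(-1 \right)} 25 = 19 + 2 \left(-1\right) \left(-50 - 1 - 5 \left(-1\right)^{2}\right) 25 = 19 + 2 \left(-1\right) \left(-50 - 1 - 5\right) 25 = 19 + 2 \left(-1\right) \left(-56\right) 25 = 19 + 112 \cdot 25 = 19 + 2800 = 2819$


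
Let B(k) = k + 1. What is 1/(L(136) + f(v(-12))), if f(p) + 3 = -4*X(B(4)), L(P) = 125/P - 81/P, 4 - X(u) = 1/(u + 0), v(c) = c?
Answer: -170/3039 ≈ -0.055939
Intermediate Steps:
B(k) = 1 + k
X(u) = 4 - 1/u (X(u) = 4 - 1/(u + 0) = 4 - 1/u)
L(P) = 44/P
f(p) = -91/5 (f(p) = -3 - 4*(4 - 1/(1 + 4)) = -3 - 4*(4 - 1/5) = -3 - 4*19/5 = -3 - 76/5 = -91/5)
1/(L(136) + f(v(-12))) = 1/(44/136 - 91/5) = 1/(44*(1/136) - 91/5) = 1/(11/34 - 91/5) = 1/(-3039/170) = -170/3039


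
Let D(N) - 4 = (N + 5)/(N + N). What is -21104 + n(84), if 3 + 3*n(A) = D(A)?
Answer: -10636159/504 ≈ -21104.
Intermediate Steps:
D(N) = 4 + (5 + N)/(2*N) (D(N) = 4 + (N + 5)/(N + N) = 4 + (5 + N)/((2*N)) = 4 + (5 + N)*(1/(2*N)) = 4 + (5 + N)/(2*N))
n(A) = -1 + (5 + 9*A)/(6*A) (n(A) = -1 + ((5 + 9*A)/(2*A))/3 = -1 + (5 + 9*A)/(6*A))
-21104 + n(84) = -21104 + (1/6)*(5 + 3*84)/84 = -21104 + (1/6)*(1/84)*(5 + 252) = -21104 + (1/6)*(1/84)*257 = -21104 + 257/504 = -10636159/504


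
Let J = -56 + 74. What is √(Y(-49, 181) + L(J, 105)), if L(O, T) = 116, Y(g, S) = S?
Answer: 3*√33 ≈ 17.234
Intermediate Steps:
J = 18
√(Y(-49, 181) + L(J, 105)) = √(181 + 116) = √297 = 3*√33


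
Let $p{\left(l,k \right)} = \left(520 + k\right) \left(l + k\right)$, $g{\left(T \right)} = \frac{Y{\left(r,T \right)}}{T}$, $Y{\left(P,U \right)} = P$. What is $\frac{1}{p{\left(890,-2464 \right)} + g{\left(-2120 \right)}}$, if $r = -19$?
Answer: $\frac{2120}{6486894739} \approx 3.2681 \cdot 10^{-7}$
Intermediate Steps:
$g{\left(T \right)} = - \frac{19}{T}$
$p{\left(l,k \right)} = \left(520 + k\right) \left(k + l\right)$
$\frac{1}{p{\left(890,-2464 \right)} + g{\left(-2120 \right)}} = \frac{1}{\left(\left(-2464\right)^{2} + 520 \left(-2464\right) + 520 \cdot 890 - 2192960\right) - \frac{19}{-2120}} = \frac{1}{\left(6071296 - 1281280 + 462800 - 2192960\right) - - \frac{19}{2120}} = \frac{1}{3059856 + \frac{19}{2120}} = \frac{1}{\frac{6486894739}{2120}} = \frac{2120}{6486894739}$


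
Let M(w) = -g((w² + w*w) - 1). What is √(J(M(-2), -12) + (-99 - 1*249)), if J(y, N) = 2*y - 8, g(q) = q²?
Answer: I*√454 ≈ 21.307*I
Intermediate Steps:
M(w) = -(-1 + 2*w²)² (M(w) = -((w² + w*w) - 1)² = -((w² + w²) - 1)² = -(2*w² - 1)² = -(-1 + 2*w²)²)
J(y, N) = -8 + 2*y
√(J(M(-2), -12) + (-99 - 1*249)) = √((-8 + 2*(-(-1 + 2*(-2)²)²)) + (-99 - 1*249)) = √((-8 + 2*(-(-1 + 2*4)²)) + (-99 - 249)) = √((-8 + 2*(-(-1 + 8)²)) - 348) = √((-8 + 2*(-1*7²)) - 348) = √((-8 + 2*(-1*49)) - 348) = √((-8 + 2*(-49)) - 348) = √((-8 - 98) - 348) = √(-106 - 348) = √(-454) = I*√454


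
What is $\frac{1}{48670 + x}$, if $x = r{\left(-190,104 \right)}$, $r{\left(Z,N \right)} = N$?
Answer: $\frac{1}{48774} \approx 2.0503 \cdot 10^{-5}$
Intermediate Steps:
$x = 104$
$\frac{1}{48670 + x} = \frac{1}{48670 + 104} = \frac{1}{48774}$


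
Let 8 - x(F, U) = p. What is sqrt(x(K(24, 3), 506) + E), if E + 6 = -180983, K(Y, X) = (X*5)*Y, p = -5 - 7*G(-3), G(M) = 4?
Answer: 2*I*sqrt(45237) ≈ 425.38*I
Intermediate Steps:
p = -33 (p = -5 - 7*4 = -5 - 28 = -33)
K(Y, X) = 5*X*Y (K(Y, X) = (5*X)*Y = 5*X*Y)
x(F, U) = 41 (x(F, U) = 8 - 1*(-33) = 8 + 33 = 41)
E = -180989 (E = -6 - 180983 = -180989)
sqrt(x(K(24, 3), 506) + E) = sqrt(41 - 180989) = sqrt(-180948) = 2*I*sqrt(45237)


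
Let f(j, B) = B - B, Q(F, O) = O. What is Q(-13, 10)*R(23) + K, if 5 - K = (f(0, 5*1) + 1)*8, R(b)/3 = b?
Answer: 687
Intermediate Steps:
R(b) = 3*b
f(j, B) = 0
K = -3 (K = 5 - (0 + 1)*8 = 5 - 8 = -3)
Q(-13, 10)*R(23) + K = 10*(3*23) - 3 = 10*69 - 3 = 690 - 3 = 687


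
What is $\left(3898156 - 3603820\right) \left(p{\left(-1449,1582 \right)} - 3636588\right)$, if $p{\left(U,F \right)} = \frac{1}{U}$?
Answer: $- \frac{24618711612736}{23} \approx -1.0704 \cdot 10^{12}$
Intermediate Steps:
$\left(3898156 - 3603820\right) \left(p{\left(-1449,1582 \right)} - 3636588\right) = \left(3898156 - 3603820\right) \left(\frac{1}{-1449} - 3636588\right) = 294336 \left(- \frac{1}{1449} - 3636588\right) = 294336 \left(- \frac{5269416013}{1449}\right) = - \frac{24618711612736}{23}$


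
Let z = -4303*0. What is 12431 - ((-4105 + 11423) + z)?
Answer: 5113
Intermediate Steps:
z = 0
12431 - ((-4105 + 11423) + z) = 12431 - ((-4105 + 11423) + 0) = 12431 - (7318 + 0) = 12431 - 1*7318 = 12431 - 7318 = 5113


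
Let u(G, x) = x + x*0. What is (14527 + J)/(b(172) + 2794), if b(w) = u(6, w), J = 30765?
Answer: 22646/1483 ≈ 15.270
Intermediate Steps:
u(G, x) = x (u(G, x) = x + 0 = x)
b(w) = w
(14527 + J)/(b(172) + 2794) = (14527 + 30765)/(172 + 2794) = 45292/2966 = 45292*(1/2966) = 22646/1483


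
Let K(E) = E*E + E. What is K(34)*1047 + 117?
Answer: 1246047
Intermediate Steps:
K(E) = E + E**2 (K(E) = E**2 + E = E + E**2)
K(34)*1047 + 117 = (34*(1 + 34))*1047 + 117 = (34*35)*1047 + 117 = 1190*1047 + 117 = 1245930 + 117 = 1246047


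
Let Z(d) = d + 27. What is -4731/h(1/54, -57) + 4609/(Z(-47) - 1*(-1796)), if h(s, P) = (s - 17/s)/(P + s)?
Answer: -1348698367/4633584 ≈ -291.07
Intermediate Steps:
Z(d) = 27 + d
h(s, P) = (s - 17/s)/(P + s)
-4731/h(1/54, -57) + 4609/(Z(-47) - 1*(-1796)) = -4731*(-57 + 1/54)/(54*(-17 + (1/54)**2)) + 4609/((27 - 47) - 1*(-1796)) = -4731*(-57 + 1/54)/(54*(-17 + (1/54)**2)) + 4609/(-20 + 1796) = -4731*(-3077/(2916*(-17 + 1/2916))) + 4609/1776 = -4731/(54*(-54/3077)*(-49571/2916)) + 4609*(1/1776) = -4731/49571/3077 + 4609/1776 = -4731*3077/49571 + 4609/1776 = -766173/2609 + 4609/1776 = -1348698367/4633584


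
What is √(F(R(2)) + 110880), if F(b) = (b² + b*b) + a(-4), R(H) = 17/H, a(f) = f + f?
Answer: √444066/2 ≈ 333.19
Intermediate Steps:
a(f) = 2*f
F(b) = -8 + 2*b² (F(b) = (b² + b*b) + 2*(-4) = (b² + b²) - 8 = 2*b² - 8 = -8 + 2*b²)
√(F(R(2)) + 110880) = √((-8 + 2*(17/2)²) + 110880) = √((-8 + 2*(289/4)) + 110880) = √((-8 + 289/2) + 110880) = √(273/2 + 110880) = √(222033/2) = √444066/2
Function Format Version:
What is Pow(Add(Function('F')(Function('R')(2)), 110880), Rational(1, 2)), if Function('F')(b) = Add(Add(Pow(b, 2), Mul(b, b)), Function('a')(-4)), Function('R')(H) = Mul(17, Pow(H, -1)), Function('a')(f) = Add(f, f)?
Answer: Mul(Rational(1, 2), Pow(444066, Rational(1, 2))) ≈ 333.19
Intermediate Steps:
Function('a')(f) = Mul(2, f)
Function('F')(b) = Add(-8, Mul(2, Pow(b, 2))) (Function('F')(b) = Add(Add(Pow(b, 2), Mul(b, b)), Mul(2, -4)) = Add(Add(Pow(b, 2), Pow(b, 2)), -8) = Add(Mul(2, Pow(b, 2)), -8) = Add(-8, Mul(2, Pow(b, 2))))
Pow(Add(Function('F')(Function('R')(2)), 110880), Rational(1, 2)) = Pow(Add(Add(-8, Mul(2, Pow(Mul(17, Pow(2, -1)), 2))), 110880), Rational(1, 2)) = Pow(Add(Add(-8, Mul(2, Pow(Mul(17, Rational(1, 2)), 2))), 110880), Rational(1, 2)) = Pow(Add(Add(-8, Mul(2, Pow(Rational(17, 2), 2))), 110880), Rational(1, 2)) = Pow(Add(Add(-8, Mul(2, Rational(289, 4))), 110880), Rational(1, 2)) = Pow(Add(Add(-8, Rational(289, 2)), 110880), Rational(1, 2)) = Pow(Add(Rational(273, 2), 110880), Rational(1, 2)) = Pow(Rational(222033, 2), Rational(1, 2)) = Mul(Rational(1, 2), Pow(444066, Rational(1, 2)))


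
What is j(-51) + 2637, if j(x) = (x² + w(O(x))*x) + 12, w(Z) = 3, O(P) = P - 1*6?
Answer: 5097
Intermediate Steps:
O(P) = -6 + P (O(P) = P - 6 = -6 + P)
j(x) = 12 + x² + 3*x (j(x) = (x² + 3*x) + 12 = 12 + x² + 3*x)
j(-51) + 2637 = (12 + (-51)² + 3*(-51)) + 2637 = (12 + 2601 - 153) + 2637 = 2460 + 2637 = 5097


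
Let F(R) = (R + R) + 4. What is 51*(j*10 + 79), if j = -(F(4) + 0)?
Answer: -2091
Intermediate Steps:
F(R) = 4 + 2*R (F(R) = 2*R + 4 = 4 + 2*R)
j = -12 (j = -((4 + 2*4) + 0) = -((4 + 8) + 0) = -(12 + 0) = -1*12 = -12)
51*(j*10 + 79) = 51*(-12*10 + 79) = 51*(-120 + 79) = 51*(-41) = -2091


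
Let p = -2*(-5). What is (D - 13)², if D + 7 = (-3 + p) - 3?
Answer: 256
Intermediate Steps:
p = 10
D = -3 (D = -7 + ((-3 + 10) - 3) = -7 + (7 - 3) = -7 + 4 = -3)
(D - 13)² = (-3 - 13)² = (-16)² = 256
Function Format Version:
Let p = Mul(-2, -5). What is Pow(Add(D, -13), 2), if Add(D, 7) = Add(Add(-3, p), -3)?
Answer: 256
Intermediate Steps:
p = 10
D = -3 (D = Add(-7, Add(Add(-3, 10), -3)) = Add(-7, Add(7, -3)) = Add(-7, 4) = -3)
Pow(Add(D, -13), 2) = Pow(Add(-3, -13), 2) = Pow(-16, 2) = 256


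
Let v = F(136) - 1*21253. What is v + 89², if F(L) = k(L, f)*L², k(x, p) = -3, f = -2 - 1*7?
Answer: -68820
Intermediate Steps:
f = -9 (f = -2 - 7 = -9)
F(L) = -3*L²
v = -76741 (v = -3*136² - 1*21253 = -3*18496 - 21253 = -55488 - 21253 = -76741)
v + 89² = -76741 + 89² = -76741 + 7921 = -68820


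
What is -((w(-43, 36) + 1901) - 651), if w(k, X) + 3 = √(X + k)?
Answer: -1247 - I*√7 ≈ -1247.0 - 2.6458*I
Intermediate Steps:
w(k, X) = -3 + √(X + k)
-((w(-43, 36) + 1901) - 651) = -(((-3 + √(36 - 43)) + 1901) - 651) = -(((-3 + √(-7)) + 1901) - 651) = -(((-3 + I*√7) + 1901) - 651) = -((1898 + I*√7) - 651) = -(1247 + I*√7) = -1247 - I*√7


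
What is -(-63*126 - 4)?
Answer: 7942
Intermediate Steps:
-(-63*126 - 4) = -(-7938 - 4) = -1*(-7942) = 7942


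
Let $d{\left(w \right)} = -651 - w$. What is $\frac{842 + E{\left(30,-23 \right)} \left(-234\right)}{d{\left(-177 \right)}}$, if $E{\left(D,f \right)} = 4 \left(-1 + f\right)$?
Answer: $- \frac{11653}{237} \approx -49.169$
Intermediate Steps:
$E{\left(D,f \right)} = -4 + 4 f$
$\frac{842 + E{\left(30,-23 \right)} \left(-234\right)}{d{\left(-177 \right)}} = \frac{842 + \left(-4 + 4 \left(-23\right)\right) \left(-234\right)}{-651 - -177} = \frac{842 + \left(-4 - 92\right) \left(-234\right)}{-651 + 177} = \frac{842 - -22464}{-474} = \left(842 + 22464\right) \left(- \frac{1}{474}\right) = 23306 \left(- \frac{1}{474}\right) = - \frac{11653}{237}$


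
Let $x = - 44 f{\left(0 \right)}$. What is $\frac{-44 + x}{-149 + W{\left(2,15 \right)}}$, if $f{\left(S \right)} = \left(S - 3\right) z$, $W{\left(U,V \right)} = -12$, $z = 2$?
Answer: $- \frac{220}{161} \approx -1.3665$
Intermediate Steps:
$f{\left(S \right)} = -6 + 2 S$ ($f{\left(S \right)} = \left(S - 3\right) 2 = \left(-3 + S\right) 2 = -6 + 2 S$)
$x = 264$ ($x = - 44 \left(-6 + 2 \cdot 0\right) = - 44 \left(-6 + 0\right) = \left(-44\right) \left(-6\right) = 264$)
$\frac{-44 + x}{-149 + W{\left(2,15 \right)}} = \frac{-44 + 264}{-149 - 12} = \frac{220}{-161} = 220 \left(- \frac{1}{161}\right) = - \frac{220}{161}$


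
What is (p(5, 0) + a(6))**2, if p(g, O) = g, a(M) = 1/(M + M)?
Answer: 3721/144 ≈ 25.840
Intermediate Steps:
a(M) = 1/(2*M)
(p(5, 0) + a(6))**2 = (5 + (1/2)/6)**2 = (5 + (1/2)*(1/6))**2 = (5 + 1/12)**2 = (61/12)**2 = 3721/144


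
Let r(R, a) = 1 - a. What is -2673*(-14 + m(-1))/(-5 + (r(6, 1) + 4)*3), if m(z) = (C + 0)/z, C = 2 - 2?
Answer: 5346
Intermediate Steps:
C = 0
m(z) = 0 (m(z) = (0 + 0)/z = 0/z = 0)
-2673*(-14 + m(-1))/(-5 + (r(6, 1) + 4)*3) = -2673*(-14 + 0)/(-5 + ((1 - 1*1) + 4)*3) = -(-37422)/(-5 + ((1 - 1) + 4)*3) = -(-37422)/(-5 + (0 + 4)*3) = -(-37422)/(-5 + 4*3) = -(-37422)/(-5 + 12) = -(-37422)/7 = -2673*(-2) = 5346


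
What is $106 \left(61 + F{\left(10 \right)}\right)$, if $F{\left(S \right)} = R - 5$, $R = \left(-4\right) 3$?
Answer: $4664$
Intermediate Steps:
$R = -12$
$F{\left(S \right)} = -17$ ($F{\left(S \right)} = -12 - 5 = -17$)
$106 \left(61 + F{\left(10 \right)}\right) = 106 \left(61 - 17\right) = 106 \cdot 44 = 4664$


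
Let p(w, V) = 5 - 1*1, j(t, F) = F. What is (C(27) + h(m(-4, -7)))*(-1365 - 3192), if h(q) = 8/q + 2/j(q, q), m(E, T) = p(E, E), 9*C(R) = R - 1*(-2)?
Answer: -156457/6 ≈ -26076.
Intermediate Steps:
p(w, V) = 4 (p(w, V) = 5 - 1 = 4)
C(R) = 2/9 + R/9 (C(R) = (R - 1*(-2))/9 = (R + 2)/9 = (2 + R)/9 = 2/9 + R/9)
m(E, T) = 4
h(q) = 10/q (h(q) = 8/q + 2/q = 10/q)
(C(27) + h(m(-4, -7)))*(-1365 - 3192) = ((2/9 + (1/9)*27) + 10/4)*(-1365 - 3192) = ((2/9 + 3) + 10*(1/4))*(-4557) = (29/9 + 5/2)*(-4557) = (103/18)*(-4557) = -156457/6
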